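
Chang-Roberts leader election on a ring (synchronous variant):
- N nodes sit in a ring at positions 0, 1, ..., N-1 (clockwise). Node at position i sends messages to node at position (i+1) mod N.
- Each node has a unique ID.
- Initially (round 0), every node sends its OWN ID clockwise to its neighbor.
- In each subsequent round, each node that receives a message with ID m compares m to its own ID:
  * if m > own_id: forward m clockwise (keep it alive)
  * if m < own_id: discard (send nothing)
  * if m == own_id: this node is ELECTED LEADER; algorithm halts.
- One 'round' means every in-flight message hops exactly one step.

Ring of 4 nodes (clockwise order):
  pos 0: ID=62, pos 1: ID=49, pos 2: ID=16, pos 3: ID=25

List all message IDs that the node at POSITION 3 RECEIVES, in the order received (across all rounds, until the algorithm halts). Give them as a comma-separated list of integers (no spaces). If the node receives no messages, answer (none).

Answer: 16,49,62

Derivation:
Round 1: pos1(id49) recv 62: fwd; pos2(id16) recv 49: fwd; pos3(id25) recv 16: drop; pos0(id62) recv 25: drop
Round 2: pos2(id16) recv 62: fwd; pos3(id25) recv 49: fwd
Round 3: pos3(id25) recv 62: fwd; pos0(id62) recv 49: drop
Round 4: pos0(id62) recv 62: ELECTED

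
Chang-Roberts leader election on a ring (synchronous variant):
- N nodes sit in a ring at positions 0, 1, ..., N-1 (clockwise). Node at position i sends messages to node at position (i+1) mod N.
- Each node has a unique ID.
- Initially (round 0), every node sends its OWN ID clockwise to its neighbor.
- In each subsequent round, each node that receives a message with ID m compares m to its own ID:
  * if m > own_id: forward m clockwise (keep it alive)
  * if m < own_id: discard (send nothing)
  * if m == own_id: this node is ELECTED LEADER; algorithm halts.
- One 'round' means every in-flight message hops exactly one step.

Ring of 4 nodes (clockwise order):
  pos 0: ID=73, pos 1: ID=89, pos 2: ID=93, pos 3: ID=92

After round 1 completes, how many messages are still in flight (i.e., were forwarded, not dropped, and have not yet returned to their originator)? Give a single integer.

Round 1: pos1(id89) recv 73: drop; pos2(id93) recv 89: drop; pos3(id92) recv 93: fwd; pos0(id73) recv 92: fwd
After round 1: 2 messages still in flight

Answer: 2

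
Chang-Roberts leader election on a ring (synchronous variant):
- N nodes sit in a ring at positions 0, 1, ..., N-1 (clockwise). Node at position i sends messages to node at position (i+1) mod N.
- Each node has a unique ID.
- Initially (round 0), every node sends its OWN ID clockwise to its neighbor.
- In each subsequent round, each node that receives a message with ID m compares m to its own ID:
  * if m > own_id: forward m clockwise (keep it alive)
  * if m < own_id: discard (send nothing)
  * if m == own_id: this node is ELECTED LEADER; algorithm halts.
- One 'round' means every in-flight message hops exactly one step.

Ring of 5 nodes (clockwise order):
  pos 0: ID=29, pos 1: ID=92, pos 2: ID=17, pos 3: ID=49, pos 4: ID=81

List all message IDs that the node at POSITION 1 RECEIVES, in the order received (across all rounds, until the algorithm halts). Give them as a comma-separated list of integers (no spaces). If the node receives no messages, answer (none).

Answer: 29,81,92

Derivation:
Round 1: pos1(id92) recv 29: drop; pos2(id17) recv 92: fwd; pos3(id49) recv 17: drop; pos4(id81) recv 49: drop; pos0(id29) recv 81: fwd
Round 2: pos3(id49) recv 92: fwd; pos1(id92) recv 81: drop
Round 3: pos4(id81) recv 92: fwd
Round 4: pos0(id29) recv 92: fwd
Round 5: pos1(id92) recv 92: ELECTED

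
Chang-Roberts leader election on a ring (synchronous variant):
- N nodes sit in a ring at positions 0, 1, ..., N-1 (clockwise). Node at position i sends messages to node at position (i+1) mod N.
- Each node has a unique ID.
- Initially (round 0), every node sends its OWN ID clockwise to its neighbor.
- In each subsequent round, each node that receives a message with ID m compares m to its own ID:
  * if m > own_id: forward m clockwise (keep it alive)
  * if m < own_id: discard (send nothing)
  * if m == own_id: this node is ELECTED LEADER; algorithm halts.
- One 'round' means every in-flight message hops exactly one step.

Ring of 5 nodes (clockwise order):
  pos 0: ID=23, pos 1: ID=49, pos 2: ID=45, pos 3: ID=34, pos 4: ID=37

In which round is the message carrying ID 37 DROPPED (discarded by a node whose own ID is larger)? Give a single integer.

Round 1: pos1(id49) recv 23: drop; pos2(id45) recv 49: fwd; pos3(id34) recv 45: fwd; pos4(id37) recv 34: drop; pos0(id23) recv 37: fwd
Round 2: pos3(id34) recv 49: fwd; pos4(id37) recv 45: fwd; pos1(id49) recv 37: drop
Round 3: pos4(id37) recv 49: fwd; pos0(id23) recv 45: fwd
Round 4: pos0(id23) recv 49: fwd; pos1(id49) recv 45: drop
Round 5: pos1(id49) recv 49: ELECTED
Message ID 37 originates at pos 4; dropped at pos 1 in round 2

Answer: 2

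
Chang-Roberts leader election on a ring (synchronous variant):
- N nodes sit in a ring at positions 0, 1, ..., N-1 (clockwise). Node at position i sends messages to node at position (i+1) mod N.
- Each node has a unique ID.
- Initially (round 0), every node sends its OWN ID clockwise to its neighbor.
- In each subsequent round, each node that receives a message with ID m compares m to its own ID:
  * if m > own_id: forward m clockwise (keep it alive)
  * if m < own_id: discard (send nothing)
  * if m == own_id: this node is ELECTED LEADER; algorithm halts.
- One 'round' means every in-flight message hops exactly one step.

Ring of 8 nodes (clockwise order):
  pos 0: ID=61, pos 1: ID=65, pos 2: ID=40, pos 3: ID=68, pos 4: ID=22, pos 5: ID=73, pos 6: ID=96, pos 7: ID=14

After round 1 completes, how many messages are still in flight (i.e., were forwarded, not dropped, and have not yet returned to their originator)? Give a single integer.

Answer: 3

Derivation:
Round 1: pos1(id65) recv 61: drop; pos2(id40) recv 65: fwd; pos3(id68) recv 40: drop; pos4(id22) recv 68: fwd; pos5(id73) recv 22: drop; pos6(id96) recv 73: drop; pos7(id14) recv 96: fwd; pos0(id61) recv 14: drop
After round 1: 3 messages still in flight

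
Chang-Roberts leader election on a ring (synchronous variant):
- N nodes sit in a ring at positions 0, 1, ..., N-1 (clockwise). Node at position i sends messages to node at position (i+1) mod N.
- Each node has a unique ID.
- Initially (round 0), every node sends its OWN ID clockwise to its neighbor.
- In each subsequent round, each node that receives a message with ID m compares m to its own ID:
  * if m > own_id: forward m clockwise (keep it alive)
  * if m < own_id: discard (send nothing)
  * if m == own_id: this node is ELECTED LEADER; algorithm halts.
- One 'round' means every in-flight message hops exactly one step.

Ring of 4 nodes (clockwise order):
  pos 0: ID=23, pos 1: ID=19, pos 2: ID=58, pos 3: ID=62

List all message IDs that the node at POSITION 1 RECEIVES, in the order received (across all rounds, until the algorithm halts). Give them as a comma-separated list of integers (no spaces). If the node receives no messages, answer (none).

Round 1: pos1(id19) recv 23: fwd; pos2(id58) recv 19: drop; pos3(id62) recv 58: drop; pos0(id23) recv 62: fwd
Round 2: pos2(id58) recv 23: drop; pos1(id19) recv 62: fwd
Round 3: pos2(id58) recv 62: fwd
Round 4: pos3(id62) recv 62: ELECTED

Answer: 23,62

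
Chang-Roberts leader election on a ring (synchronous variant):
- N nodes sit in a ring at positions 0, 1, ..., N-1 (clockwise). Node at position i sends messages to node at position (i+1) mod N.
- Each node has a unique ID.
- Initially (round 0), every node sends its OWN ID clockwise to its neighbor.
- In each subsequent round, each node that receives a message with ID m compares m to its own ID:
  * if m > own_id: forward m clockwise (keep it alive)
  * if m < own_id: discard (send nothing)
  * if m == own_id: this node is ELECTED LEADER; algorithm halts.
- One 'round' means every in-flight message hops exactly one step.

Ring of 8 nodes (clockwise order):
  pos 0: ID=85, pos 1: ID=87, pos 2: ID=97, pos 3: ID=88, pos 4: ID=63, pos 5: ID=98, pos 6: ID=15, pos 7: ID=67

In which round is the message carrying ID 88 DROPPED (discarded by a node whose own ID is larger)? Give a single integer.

Answer: 2

Derivation:
Round 1: pos1(id87) recv 85: drop; pos2(id97) recv 87: drop; pos3(id88) recv 97: fwd; pos4(id63) recv 88: fwd; pos5(id98) recv 63: drop; pos6(id15) recv 98: fwd; pos7(id67) recv 15: drop; pos0(id85) recv 67: drop
Round 2: pos4(id63) recv 97: fwd; pos5(id98) recv 88: drop; pos7(id67) recv 98: fwd
Round 3: pos5(id98) recv 97: drop; pos0(id85) recv 98: fwd
Round 4: pos1(id87) recv 98: fwd
Round 5: pos2(id97) recv 98: fwd
Round 6: pos3(id88) recv 98: fwd
Round 7: pos4(id63) recv 98: fwd
Round 8: pos5(id98) recv 98: ELECTED
Message ID 88 originates at pos 3; dropped at pos 5 in round 2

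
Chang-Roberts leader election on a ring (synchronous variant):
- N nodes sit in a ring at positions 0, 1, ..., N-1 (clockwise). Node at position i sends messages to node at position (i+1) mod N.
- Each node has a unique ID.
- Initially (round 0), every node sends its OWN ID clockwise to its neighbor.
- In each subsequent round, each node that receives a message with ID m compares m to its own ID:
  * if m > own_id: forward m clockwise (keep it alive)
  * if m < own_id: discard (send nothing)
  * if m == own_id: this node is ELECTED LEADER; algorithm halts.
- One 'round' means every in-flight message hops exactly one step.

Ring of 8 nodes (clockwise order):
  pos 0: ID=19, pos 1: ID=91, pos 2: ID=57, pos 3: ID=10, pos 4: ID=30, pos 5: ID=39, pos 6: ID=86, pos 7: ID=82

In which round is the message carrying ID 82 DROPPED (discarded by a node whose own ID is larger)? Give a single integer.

Round 1: pos1(id91) recv 19: drop; pos2(id57) recv 91: fwd; pos3(id10) recv 57: fwd; pos4(id30) recv 10: drop; pos5(id39) recv 30: drop; pos6(id86) recv 39: drop; pos7(id82) recv 86: fwd; pos0(id19) recv 82: fwd
Round 2: pos3(id10) recv 91: fwd; pos4(id30) recv 57: fwd; pos0(id19) recv 86: fwd; pos1(id91) recv 82: drop
Round 3: pos4(id30) recv 91: fwd; pos5(id39) recv 57: fwd; pos1(id91) recv 86: drop
Round 4: pos5(id39) recv 91: fwd; pos6(id86) recv 57: drop
Round 5: pos6(id86) recv 91: fwd
Round 6: pos7(id82) recv 91: fwd
Round 7: pos0(id19) recv 91: fwd
Round 8: pos1(id91) recv 91: ELECTED
Message ID 82 originates at pos 7; dropped at pos 1 in round 2

Answer: 2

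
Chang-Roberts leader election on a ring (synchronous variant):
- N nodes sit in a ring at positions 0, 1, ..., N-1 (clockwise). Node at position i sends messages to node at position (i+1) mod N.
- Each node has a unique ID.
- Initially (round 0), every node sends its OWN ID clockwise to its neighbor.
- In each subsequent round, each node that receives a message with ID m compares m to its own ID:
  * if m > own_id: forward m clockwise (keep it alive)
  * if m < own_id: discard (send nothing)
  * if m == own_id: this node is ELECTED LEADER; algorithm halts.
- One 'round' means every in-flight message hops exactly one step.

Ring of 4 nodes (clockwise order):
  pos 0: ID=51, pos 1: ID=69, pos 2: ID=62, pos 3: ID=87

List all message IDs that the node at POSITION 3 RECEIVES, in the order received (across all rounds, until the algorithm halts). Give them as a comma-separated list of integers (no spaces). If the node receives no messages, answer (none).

Answer: 62,69,87

Derivation:
Round 1: pos1(id69) recv 51: drop; pos2(id62) recv 69: fwd; pos3(id87) recv 62: drop; pos0(id51) recv 87: fwd
Round 2: pos3(id87) recv 69: drop; pos1(id69) recv 87: fwd
Round 3: pos2(id62) recv 87: fwd
Round 4: pos3(id87) recv 87: ELECTED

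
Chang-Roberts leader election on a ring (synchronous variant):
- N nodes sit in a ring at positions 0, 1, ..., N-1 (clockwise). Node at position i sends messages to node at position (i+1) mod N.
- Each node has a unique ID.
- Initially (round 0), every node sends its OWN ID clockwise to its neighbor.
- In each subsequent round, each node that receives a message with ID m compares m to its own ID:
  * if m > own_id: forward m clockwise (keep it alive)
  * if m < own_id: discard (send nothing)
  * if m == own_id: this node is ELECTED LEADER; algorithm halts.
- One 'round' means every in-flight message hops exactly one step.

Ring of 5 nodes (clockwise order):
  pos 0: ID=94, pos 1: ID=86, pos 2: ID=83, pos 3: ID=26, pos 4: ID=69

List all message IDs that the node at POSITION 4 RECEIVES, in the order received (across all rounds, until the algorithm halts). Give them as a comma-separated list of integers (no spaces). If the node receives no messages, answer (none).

Round 1: pos1(id86) recv 94: fwd; pos2(id83) recv 86: fwd; pos3(id26) recv 83: fwd; pos4(id69) recv 26: drop; pos0(id94) recv 69: drop
Round 2: pos2(id83) recv 94: fwd; pos3(id26) recv 86: fwd; pos4(id69) recv 83: fwd
Round 3: pos3(id26) recv 94: fwd; pos4(id69) recv 86: fwd; pos0(id94) recv 83: drop
Round 4: pos4(id69) recv 94: fwd; pos0(id94) recv 86: drop
Round 5: pos0(id94) recv 94: ELECTED

Answer: 26,83,86,94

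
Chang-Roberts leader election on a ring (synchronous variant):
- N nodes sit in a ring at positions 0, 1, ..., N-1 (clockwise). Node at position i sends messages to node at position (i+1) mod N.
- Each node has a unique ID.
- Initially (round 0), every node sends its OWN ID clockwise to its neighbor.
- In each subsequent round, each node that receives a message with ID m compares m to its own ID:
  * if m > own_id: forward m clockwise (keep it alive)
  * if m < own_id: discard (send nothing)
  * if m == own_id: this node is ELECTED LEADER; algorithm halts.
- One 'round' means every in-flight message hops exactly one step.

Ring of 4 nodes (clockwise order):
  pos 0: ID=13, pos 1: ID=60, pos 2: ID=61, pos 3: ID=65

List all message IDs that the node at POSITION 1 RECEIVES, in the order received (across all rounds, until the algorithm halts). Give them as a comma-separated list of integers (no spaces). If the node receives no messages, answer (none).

Answer: 13,65

Derivation:
Round 1: pos1(id60) recv 13: drop; pos2(id61) recv 60: drop; pos3(id65) recv 61: drop; pos0(id13) recv 65: fwd
Round 2: pos1(id60) recv 65: fwd
Round 3: pos2(id61) recv 65: fwd
Round 4: pos3(id65) recv 65: ELECTED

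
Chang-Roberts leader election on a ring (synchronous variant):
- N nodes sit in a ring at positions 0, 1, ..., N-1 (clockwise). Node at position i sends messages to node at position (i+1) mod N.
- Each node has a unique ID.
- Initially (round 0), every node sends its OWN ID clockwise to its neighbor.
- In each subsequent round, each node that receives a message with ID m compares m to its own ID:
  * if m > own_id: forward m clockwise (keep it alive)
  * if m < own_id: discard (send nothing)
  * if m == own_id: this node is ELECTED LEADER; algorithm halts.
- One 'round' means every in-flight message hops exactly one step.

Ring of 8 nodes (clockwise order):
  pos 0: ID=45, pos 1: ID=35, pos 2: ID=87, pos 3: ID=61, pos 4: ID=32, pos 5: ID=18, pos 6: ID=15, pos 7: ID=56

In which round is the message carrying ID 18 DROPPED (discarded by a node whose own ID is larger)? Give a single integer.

Round 1: pos1(id35) recv 45: fwd; pos2(id87) recv 35: drop; pos3(id61) recv 87: fwd; pos4(id32) recv 61: fwd; pos5(id18) recv 32: fwd; pos6(id15) recv 18: fwd; pos7(id56) recv 15: drop; pos0(id45) recv 56: fwd
Round 2: pos2(id87) recv 45: drop; pos4(id32) recv 87: fwd; pos5(id18) recv 61: fwd; pos6(id15) recv 32: fwd; pos7(id56) recv 18: drop; pos1(id35) recv 56: fwd
Round 3: pos5(id18) recv 87: fwd; pos6(id15) recv 61: fwd; pos7(id56) recv 32: drop; pos2(id87) recv 56: drop
Round 4: pos6(id15) recv 87: fwd; pos7(id56) recv 61: fwd
Round 5: pos7(id56) recv 87: fwd; pos0(id45) recv 61: fwd
Round 6: pos0(id45) recv 87: fwd; pos1(id35) recv 61: fwd
Round 7: pos1(id35) recv 87: fwd; pos2(id87) recv 61: drop
Round 8: pos2(id87) recv 87: ELECTED
Message ID 18 originates at pos 5; dropped at pos 7 in round 2

Answer: 2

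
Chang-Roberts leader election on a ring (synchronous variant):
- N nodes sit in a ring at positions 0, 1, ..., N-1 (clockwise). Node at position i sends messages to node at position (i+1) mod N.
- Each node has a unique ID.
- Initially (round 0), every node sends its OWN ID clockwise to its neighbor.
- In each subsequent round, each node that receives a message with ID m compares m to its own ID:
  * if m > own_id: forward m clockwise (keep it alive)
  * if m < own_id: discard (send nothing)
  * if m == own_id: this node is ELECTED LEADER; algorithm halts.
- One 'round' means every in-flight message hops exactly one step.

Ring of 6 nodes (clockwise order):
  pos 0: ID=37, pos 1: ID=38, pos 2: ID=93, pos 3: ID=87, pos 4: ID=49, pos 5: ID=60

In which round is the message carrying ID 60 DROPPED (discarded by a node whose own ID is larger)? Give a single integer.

Round 1: pos1(id38) recv 37: drop; pos2(id93) recv 38: drop; pos3(id87) recv 93: fwd; pos4(id49) recv 87: fwd; pos5(id60) recv 49: drop; pos0(id37) recv 60: fwd
Round 2: pos4(id49) recv 93: fwd; pos5(id60) recv 87: fwd; pos1(id38) recv 60: fwd
Round 3: pos5(id60) recv 93: fwd; pos0(id37) recv 87: fwd; pos2(id93) recv 60: drop
Round 4: pos0(id37) recv 93: fwd; pos1(id38) recv 87: fwd
Round 5: pos1(id38) recv 93: fwd; pos2(id93) recv 87: drop
Round 6: pos2(id93) recv 93: ELECTED
Message ID 60 originates at pos 5; dropped at pos 2 in round 3

Answer: 3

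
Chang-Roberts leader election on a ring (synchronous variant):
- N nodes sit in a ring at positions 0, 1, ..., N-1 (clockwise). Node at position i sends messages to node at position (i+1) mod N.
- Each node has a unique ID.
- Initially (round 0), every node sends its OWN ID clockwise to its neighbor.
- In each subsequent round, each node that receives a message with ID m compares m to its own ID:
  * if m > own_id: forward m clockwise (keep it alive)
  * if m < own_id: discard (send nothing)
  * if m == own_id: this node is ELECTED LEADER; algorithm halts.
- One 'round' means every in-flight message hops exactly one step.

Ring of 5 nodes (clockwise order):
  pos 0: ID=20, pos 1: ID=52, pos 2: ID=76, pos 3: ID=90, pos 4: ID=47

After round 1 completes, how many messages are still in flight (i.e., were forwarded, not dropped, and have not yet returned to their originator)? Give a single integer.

Answer: 2

Derivation:
Round 1: pos1(id52) recv 20: drop; pos2(id76) recv 52: drop; pos3(id90) recv 76: drop; pos4(id47) recv 90: fwd; pos0(id20) recv 47: fwd
After round 1: 2 messages still in flight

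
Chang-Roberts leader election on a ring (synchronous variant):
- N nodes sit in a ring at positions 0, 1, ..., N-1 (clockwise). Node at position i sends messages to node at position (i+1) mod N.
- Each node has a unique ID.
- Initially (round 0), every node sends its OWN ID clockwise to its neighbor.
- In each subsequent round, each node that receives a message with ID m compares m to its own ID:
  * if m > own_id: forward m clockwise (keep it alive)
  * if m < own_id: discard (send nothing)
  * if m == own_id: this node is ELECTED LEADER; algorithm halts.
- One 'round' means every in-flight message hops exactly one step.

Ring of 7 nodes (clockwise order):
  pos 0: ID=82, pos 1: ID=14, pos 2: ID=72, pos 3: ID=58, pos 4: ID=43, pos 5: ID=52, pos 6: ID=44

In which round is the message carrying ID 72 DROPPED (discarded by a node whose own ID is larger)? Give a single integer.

Answer: 5

Derivation:
Round 1: pos1(id14) recv 82: fwd; pos2(id72) recv 14: drop; pos3(id58) recv 72: fwd; pos4(id43) recv 58: fwd; pos5(id52) recv 43: drop; pos6(id44) recv 52: fwd; pos0(id82) recv 44: drop
Round 2: pos2(id72) recv 82: fwd; pos4(id43) recv 72: fwd; pos5(id52) recv 58: fwd; pos0(id82) recv 52: drop
Round 3: pos3(id58) recv 82: fwd; pos5(id52) recv 72: fwd; pos6(id44) recv 58: fwd
Round 4: pos4(id43) recv 82: fwd; pos6(id44) recv 72: fwd; pos0(id82) recv 58: drop
Round 5: pos5(id52) recv 82: fwd; pos0(id82) recv 72: drop
Round 6: pos6(id44) recv 82: fwd
Round 7: pos0(id82) recv 82: ELECTED
Message ID 72 originates at pos 2; dropped at pos 0 in round 5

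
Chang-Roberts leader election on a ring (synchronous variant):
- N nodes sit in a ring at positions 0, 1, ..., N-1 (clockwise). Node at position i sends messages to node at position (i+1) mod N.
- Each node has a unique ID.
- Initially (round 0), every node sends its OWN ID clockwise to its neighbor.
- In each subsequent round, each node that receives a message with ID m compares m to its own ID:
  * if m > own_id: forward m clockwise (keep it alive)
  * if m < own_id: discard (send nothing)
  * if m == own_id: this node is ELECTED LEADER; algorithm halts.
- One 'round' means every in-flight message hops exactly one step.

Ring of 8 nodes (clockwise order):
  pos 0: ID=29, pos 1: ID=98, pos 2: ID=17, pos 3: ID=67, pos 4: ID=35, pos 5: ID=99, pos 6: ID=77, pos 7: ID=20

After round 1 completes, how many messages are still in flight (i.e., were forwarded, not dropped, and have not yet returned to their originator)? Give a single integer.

Answer: 4

Derivation:
Round 1: pos1(id98) recv 29: drop; pos2(id17) recv 98: fwd; pos3(id67) recv 17: drop; pos4(id35) recv 67: fwd; pos5(id99) recv 35: drop; pos6(id77) recv 99: fwd; pos7(id20) recv 77: fwd; pos0(id29) recv 20: drop
After round 1: 4 messages still in flight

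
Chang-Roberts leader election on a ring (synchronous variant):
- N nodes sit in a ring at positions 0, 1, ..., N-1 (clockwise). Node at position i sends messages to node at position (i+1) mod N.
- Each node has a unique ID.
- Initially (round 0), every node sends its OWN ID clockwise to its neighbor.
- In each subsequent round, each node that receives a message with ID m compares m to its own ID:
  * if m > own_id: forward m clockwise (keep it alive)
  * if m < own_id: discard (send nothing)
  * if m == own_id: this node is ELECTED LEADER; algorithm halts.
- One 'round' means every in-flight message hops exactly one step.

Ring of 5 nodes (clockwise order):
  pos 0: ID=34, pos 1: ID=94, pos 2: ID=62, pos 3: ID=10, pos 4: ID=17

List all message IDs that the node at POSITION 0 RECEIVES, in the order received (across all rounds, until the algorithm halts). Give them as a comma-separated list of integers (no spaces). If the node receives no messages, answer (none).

Round 1: pos1(id94) recv 34: drop; pos2(id62) recv 94: fwd; pos3(id10) recv 62: fwd; pos4(id17) recv 10: drop; pos0(id34) recv 17: drop
Round 2: pos3(id10) recv 94: fwd; pos4(id17) recv 62: fwd
Round 3: pos4(id17) recv 94: fwd; pos0(id34) recv 62: fwd
Round 4: pos0(id34) recv 94: fwd; pos1(id94) recv 62: drop
Round 5: pos1(id94) recv 94: ELECTED

Answer: 17,62,94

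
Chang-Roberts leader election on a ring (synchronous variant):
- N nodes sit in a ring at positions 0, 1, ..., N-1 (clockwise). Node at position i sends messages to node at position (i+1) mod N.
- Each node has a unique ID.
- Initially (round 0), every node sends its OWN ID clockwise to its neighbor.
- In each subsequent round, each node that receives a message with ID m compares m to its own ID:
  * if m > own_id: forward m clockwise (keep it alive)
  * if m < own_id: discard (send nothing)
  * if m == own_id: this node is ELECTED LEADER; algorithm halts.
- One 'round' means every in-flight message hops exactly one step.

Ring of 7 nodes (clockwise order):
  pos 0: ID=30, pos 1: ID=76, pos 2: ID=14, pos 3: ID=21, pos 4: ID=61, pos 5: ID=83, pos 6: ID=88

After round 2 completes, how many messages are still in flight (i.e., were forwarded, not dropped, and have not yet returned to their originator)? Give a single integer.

Round 1: pos1(id76) recv 30: drop; pos2(id14) recv 76: fwd; pos3(id21) recv 14: drop; pos4(id61) recv 21: drop; pos5(id83) recv 61: drop; pos6(id88) recv 83: drop; pos0(id30) recv 88: fwd
Round 2: pos3(id21) recv 76: fwd; pos1(id76) recv 88: fwd
After round 2: 2 messages still in flight

Answer: 2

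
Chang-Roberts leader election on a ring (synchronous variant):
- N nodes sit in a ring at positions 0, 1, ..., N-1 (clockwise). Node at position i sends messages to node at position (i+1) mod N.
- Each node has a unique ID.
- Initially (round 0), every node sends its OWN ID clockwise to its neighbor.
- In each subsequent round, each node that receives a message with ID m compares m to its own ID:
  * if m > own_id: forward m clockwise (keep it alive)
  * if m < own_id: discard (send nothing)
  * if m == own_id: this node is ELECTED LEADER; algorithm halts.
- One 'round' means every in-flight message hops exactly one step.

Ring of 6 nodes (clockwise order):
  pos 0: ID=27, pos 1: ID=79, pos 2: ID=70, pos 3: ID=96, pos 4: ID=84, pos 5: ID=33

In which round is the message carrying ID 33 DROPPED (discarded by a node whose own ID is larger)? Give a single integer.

Round 1: pos1(id79) recv 27: drop; pos2(id70) recv 79: fwd; pos3(id96) recv 70: drop; pos4(id84) recv 96: fwd; pos5(id33) recv 84: fwd; pos0(id27) recv 33: fwd
Round 2: pos3(id96) recv 79: drop; pos5(id33) recv 96: fwd; pos0(id27) recv 84: fwd; pos1(id79) recv 33: drop
Round 3: pos0(id27) recv 96: fwd; pos1(id79) recv 84: fwd
Round 4: pos1(id79) recv 96: fwd; pos2(id70) recv 84: fwd
Round 5: pos2(id70) recv 96: fwd; pos3(id96) recv 84: drop
Round 6: pos3(id96) recv 96: ELECTED
Message ID 33 originates at pos 5; dropped at pos 1 in round 2

Answer: 2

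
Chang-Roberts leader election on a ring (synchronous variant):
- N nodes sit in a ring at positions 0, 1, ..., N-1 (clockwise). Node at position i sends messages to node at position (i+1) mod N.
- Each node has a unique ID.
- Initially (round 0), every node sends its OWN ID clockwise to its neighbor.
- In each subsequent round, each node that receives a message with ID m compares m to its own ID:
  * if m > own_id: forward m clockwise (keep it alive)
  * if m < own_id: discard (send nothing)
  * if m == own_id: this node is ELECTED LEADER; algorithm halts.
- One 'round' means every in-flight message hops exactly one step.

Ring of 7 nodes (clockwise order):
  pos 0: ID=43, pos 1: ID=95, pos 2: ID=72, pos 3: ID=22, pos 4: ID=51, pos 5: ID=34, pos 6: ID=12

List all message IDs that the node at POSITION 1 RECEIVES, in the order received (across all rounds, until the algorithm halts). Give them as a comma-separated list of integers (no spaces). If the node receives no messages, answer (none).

Round 1: pos1(id95) recv 43: drop; pos2(id72) recv 95: fwd; pos3(id22) recv 72: fwd; pos4(id51) recv 22: drop; pos5(id34) recv 51: fwd; pos6(id12) recv 34: fwd; pos0(id43) recv 12: drop
Round 2: pos3(id22) recv 95: fwd; pos4(id51) recv 72: fwd; pos6(id12) recv 51: fwd; pos0(id43) recv 34: drop
Round 3: pos4(id51) recv 95: fwd; pos5(id34) recv 72: fwd; pos0(id43) recv 51: fwd
Round 4: pos5(id34) recv 95: fwd; pos6(id12) recv 72: fwd; pos1(id95) recv 51: drop
Round 5: pos6(id12) recv 95: fwd; pos0(id43) recv 72: fwd
Round 6: pos0(id43) recv 95: fwd; pos1(id95) recv 72: drop
Round 7: pos1(id95) recv 95: ELECTED

Answer: 43,51,72,95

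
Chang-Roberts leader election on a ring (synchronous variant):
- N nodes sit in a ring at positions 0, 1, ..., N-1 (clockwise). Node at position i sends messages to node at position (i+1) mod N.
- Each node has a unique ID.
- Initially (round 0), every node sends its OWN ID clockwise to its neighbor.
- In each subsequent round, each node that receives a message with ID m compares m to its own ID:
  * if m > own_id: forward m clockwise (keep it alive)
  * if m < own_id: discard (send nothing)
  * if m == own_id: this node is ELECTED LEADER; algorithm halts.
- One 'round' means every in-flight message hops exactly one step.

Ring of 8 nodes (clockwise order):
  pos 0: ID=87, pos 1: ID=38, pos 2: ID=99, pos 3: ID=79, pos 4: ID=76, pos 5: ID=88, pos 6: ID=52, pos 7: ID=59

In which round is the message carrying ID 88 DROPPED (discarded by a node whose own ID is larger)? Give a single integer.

Round 1: pos1(id38) recv 87: fwd; pos2(id99) recv 38: drop; pos3(id79) recv 99: fwd; pos4(id76) recv 79: fwd; pos5(id88) recv 76: drop; pos6(id52) recv 88: fwd; pos7(id59) recv 52: drop; pos0(id87) recv 59: drop
Round 2: pos2(id99) recv 87: drop; pos4(id76) recv 99: fwd; pos5(id88) recv 79: drop; pos7(id59) recv 88: fwd
Round 3: pos5(id88) recv 99: fwd; pos0(id87) recv 88: fwd
Round 4: pos6(id52) recv 99: fwd; pos1(id38) recv 88: fwd
Round 5: pos7(id59) recv 99: fwd; pos2(id99) recv 88: drop
Round 6: pos0(id87) recv 99: fwd
Round 7: pos1(id38) recv 99: fwd
Round 8: pos2(id99) recv 99: ELECTED
Message ID 88 originates at pos 5; dropped at pos 2 in round 5

Answer: 5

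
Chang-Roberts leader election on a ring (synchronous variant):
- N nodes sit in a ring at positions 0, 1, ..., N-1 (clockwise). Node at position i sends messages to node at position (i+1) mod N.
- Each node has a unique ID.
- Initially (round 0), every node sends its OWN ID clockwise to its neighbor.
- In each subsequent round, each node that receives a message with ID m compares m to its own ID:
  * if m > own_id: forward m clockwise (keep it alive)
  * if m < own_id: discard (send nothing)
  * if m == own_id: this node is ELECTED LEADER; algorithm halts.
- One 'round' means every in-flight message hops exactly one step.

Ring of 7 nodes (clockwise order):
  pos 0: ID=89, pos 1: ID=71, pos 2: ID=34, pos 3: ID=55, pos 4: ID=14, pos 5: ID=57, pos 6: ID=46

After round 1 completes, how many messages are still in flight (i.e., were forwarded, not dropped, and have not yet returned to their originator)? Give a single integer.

Answer: 4

Derivation:
Round 1: pos1(id71) recv 89: fwd; pos2(id34) recv 71: fwd; pos3(id55) recv 34: drop; pos4(id14) recv 55: fwd; pos5(id57) recv 14: drop; pos6(id46) recv 57: fwd; pos0(id89) recv 46: drop
After round 1: 4 messages still in flight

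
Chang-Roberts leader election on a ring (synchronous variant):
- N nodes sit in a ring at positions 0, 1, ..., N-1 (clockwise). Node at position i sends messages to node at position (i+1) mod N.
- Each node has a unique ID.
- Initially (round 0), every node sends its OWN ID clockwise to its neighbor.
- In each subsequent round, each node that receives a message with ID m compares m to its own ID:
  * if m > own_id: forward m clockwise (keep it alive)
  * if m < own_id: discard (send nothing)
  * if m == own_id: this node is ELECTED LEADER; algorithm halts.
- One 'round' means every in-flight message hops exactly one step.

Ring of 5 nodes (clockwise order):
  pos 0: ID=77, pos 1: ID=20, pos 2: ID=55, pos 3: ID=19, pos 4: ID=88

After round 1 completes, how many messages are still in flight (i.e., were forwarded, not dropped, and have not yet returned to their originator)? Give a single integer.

Round 1: pos1(id20) recv 77: fwd; pos2(id55) recv 20: drop; pos3(id19) recv 55: fwd; pos4(id88) recv 19: drop; pos0(id77) recv 88: fwd
After round 1: 3 messages still in flight

Answer: 3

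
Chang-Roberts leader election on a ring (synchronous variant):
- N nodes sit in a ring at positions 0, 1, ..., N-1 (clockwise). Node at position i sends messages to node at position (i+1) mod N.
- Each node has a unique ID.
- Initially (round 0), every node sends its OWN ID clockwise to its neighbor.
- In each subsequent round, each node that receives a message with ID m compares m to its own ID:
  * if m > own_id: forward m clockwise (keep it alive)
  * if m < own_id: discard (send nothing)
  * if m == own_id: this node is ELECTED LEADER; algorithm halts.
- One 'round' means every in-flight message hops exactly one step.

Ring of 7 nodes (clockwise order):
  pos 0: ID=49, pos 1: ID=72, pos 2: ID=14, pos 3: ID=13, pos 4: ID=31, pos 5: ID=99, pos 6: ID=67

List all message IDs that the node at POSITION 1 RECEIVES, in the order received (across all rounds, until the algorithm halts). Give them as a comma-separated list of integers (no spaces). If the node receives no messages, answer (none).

Answer: 49,67,99

Derivation:
Round 1: pos1(id72) recv 49: drop; pos2(id14) recv 72: fwd; pos3(id13) recv 14: fwd; pos4(id31) recv 13: drop; pos5(id99) recv 31: drop; pos6(id67) recv 99: fwd; pos0(id49) recv 67: fwd
Round 2: pos3(id13) recv 72: fwd; pos4(id31) recv 14: drop; pos0(id49) recv 99: fwd; pos1(id72) recv 67: drop
Round 3: pos4(id31) recv 72: fwd; pos1(id72) recv 99: fwd
Round 4: pos5(id99) recv 72: drop; pos2(id14) recv 99: fwd
Round 5: pos3(id13) recv 99: fwd
Round 6: pos4(id31) recv 99: fwd
Round 7: pos5(id99) recv 99: ELECTED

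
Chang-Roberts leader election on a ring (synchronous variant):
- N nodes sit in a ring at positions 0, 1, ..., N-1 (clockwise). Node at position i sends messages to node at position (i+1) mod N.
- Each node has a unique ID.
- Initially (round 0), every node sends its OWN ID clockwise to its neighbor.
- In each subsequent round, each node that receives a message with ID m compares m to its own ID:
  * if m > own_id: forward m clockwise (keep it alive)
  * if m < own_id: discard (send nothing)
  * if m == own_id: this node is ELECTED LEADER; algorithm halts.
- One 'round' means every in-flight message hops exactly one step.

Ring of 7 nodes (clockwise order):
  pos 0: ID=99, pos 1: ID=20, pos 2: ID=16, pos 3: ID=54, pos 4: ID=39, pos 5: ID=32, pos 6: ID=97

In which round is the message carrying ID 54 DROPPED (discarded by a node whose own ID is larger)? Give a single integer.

Answer: 3

Derivation:
Round 1: pos1(id20) recv 99: fwd; pos2(id16) recv 20: fwd; pos3(id54) recv 16: drop; pos4(id39) recv 54: fwd; pos5(id32) recv 39: fwd; pos6(id97) recv 32: drop; pos0(id99) recv 97: drop
Round 2: pos2(id16) recv 99: fwd; pos3(id54) recv 20: drop; pos5(id32) recv 54: fwd; pos6(id97) recv 39: drop
Round 3: pos3(id54) recv 99: fwd; pos6(id97) recv 54: drop
Round 4: pos4(id39) recv 99: fwd
Round 5: pos5(id32) recv 99: fwd
Round 6: pos6(id97) recv 99: fwd
Round 7: pos0(id99) recv 99: ELECTED
Message ID 54 originates at pos 3; dropped at pos 6 in round 3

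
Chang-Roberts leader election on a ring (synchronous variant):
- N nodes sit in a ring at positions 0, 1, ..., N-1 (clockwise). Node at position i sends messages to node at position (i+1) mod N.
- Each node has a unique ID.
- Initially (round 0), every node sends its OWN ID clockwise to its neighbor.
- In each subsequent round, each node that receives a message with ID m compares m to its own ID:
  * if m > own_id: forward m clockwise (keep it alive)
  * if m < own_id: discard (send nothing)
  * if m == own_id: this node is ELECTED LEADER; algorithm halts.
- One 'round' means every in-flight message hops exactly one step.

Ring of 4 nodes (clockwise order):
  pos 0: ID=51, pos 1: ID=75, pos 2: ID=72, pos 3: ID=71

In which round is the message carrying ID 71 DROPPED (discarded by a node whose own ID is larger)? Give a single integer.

Round 1: pos1(id75) recv 51: drop; pos2(id72) recv 75: fwd; pos3(id71) recv 72: fwd; pos0(id51) recv 71: fwd
Round 2: pos3(id71) recv 75: fwd; pos0(id51) recv 72: fwd; pos1(id75) recv 71: drop
Round 3: pos0(id51) recv 75: fwd; pos1(id75) recv 72: drop
Round 4: pos1(id75) recv 75: ELECTED
Message ID 71 originates at pos 3; dropped at pos 1 in round 2

Answer: 2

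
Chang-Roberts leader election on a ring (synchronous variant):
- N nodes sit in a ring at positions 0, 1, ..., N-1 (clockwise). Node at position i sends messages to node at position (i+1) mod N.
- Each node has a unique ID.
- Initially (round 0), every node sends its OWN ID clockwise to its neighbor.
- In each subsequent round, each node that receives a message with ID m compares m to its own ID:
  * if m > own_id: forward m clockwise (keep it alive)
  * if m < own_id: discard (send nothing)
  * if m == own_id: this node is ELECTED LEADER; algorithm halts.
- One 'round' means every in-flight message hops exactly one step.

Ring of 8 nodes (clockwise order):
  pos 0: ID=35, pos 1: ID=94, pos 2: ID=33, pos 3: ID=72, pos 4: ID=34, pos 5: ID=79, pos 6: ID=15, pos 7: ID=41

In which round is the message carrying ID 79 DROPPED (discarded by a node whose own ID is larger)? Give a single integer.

Round 1: pos1(id94) recv 35: drop; pos2(id33) recv 94: fwd; pos3(id72) recv 33: drop; pos4(id34) recv 72: fwd; pos5(id79) recv 34: drop; pos6(id15) recv 79: fwd; pos7(id41) recv 15: drop; pos0(id35) recv 41: fwd
Round 2: pos3(id72) recv 94: fwd; pos5(id79) recv 72: drop; pos7(id41) recv 79: fwd; pos1(id94) recv 41: drop
Round 3: pos4(id34) recv 94: fwd; pos0(id35) recv 79: fwd
Round 4: pos5(id79) recv 94: fwd; pos1(id94) recv 79: drop
Round 5: pos6(id15) recv 94: fwd
Round 6: pos7(id41) recv 94: fwd
Round 7: pos0(id35) recv 94: fwd
Round 8: pos1(id94) recv 94: ELECTED
Message ID 79 originates at pos 5; dropped at pos 1 in round 4

Answer: 4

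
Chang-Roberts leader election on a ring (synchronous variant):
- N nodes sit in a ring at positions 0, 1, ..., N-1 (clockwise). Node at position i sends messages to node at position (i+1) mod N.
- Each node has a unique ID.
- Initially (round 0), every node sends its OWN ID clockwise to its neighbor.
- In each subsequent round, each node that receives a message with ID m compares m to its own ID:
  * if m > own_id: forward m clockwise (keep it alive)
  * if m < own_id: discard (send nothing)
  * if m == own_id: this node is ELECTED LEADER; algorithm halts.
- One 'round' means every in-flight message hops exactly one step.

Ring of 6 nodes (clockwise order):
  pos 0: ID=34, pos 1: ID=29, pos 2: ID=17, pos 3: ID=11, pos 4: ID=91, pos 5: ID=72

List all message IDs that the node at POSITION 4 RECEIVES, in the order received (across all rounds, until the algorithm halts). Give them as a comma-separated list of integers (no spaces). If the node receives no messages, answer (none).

Answer: 11,17,29,34,72,91

Derivation:
Round 1: pos1(id29) recv 34: fwd; pos2(id17) recv 29: fwd; pos3(id11) recv 17: fwd; pos4(id91) recv 11: drop; pos5(id72) recv 91: fwd; pos0(id34) recv 72: fwd
Round 2: pos2(id17) recv 34: fwd; pos3(id11) recv 29: fwd; pos4(id91) recv 17: drop; pos0(id34) recv 91: fwd; pos1(id29) recv 72: fwd
Round 3: pos3(id11) recv 34: fwd; pos4(id91) recv 29: drop; pos1(id29) recv 91: fwd; pos2(id17) recv 72: fwd
Round 4: pos4(id91) recv 34: drop; pos2(id17) recv 91: fwd; pos3(id11) recv 72: fwd
Round 5: pos3(id11) recv 91: fwd; pos4(id91) recv 72: drop
Round 6: pos4(id91) recv 91: ELECTED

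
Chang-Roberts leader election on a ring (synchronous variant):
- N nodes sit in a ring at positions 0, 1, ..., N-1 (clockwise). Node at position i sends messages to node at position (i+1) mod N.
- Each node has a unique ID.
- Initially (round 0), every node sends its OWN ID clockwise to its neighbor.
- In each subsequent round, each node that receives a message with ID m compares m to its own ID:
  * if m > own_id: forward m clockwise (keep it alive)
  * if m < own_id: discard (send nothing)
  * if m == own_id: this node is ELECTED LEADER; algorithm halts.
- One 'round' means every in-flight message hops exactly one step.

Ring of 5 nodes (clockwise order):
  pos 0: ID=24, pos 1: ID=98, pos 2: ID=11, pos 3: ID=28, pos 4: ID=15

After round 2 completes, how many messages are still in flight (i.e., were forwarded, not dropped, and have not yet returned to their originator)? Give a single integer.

Round 1: pos1(id98) recv 24: drop; pos2(id11) recv 98: fwd; pos3(id28) recv 11: drop; pos4(id15) recv 28: fwd; pos0(id24) recv 15: drop
Round 2: pos3(id28) recv 98: fwd; pos0(id24) recv 28: fwd
After round 2: 2 messages still in flight

Answer: 2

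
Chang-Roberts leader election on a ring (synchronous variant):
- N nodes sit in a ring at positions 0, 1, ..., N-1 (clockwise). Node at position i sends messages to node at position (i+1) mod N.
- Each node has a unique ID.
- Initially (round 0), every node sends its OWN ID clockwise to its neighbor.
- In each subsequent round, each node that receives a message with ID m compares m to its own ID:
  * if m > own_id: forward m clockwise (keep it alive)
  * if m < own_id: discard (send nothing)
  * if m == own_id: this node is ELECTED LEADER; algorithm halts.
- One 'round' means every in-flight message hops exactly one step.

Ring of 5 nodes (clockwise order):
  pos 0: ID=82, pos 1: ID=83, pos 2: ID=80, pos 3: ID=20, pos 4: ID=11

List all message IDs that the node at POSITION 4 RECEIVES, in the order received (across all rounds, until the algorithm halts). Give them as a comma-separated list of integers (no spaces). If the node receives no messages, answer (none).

Answer: 20,80,83

Derivation:
Round 1: pos1(id83) recv 82: drop; pos2(id80) recv 83: fwd; pos3(id20) recv 80: fwd; pos4(id11) recv 20: fwd; pos0(id82) recv 11: drop
Round 2: pos3(id20) recv 83: fwd; pos4(id11) recv 80: fwd; pos0(id82) recv 20: drop
Round 3: pos4(id11) recv 83: fwd; pos0(id82) recv 80: drop
Round 4: pos0(id82) recv 83: fwd
Round 5: pos1(id83) recv 83: ELECTED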